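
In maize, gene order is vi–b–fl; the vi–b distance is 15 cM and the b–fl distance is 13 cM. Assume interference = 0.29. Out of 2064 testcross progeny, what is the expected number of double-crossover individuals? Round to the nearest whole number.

29

Map distances give recombination frequencies of 0.150 and 0.130 for the two intervals.
With interference 0.29 (so coincidence = 0.71), expected double-crossover frequency = 0.150 × 0.130 × 0.71 = 0.01384.
Expected number = 0.01384 × 2064 = 28.58 ≈ 29.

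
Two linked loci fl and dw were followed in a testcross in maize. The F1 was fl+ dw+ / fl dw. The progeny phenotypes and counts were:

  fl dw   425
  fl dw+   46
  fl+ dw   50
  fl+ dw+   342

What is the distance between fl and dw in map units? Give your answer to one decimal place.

The recombinant classes are fl+ dw and fl dw+: 50 + 46 = 96.
Recombination frequency = 96/863 = 0.1112 ≈ 11.1%, i.e. 11.1 map units.

11.1 map units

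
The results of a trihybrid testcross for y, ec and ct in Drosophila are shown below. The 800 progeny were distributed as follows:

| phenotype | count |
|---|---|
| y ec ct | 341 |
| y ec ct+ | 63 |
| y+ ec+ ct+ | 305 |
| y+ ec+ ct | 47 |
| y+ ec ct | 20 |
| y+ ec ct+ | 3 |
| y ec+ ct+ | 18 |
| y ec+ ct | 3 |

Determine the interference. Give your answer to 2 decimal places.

The two most frequent reciprocal classes, y+ ec+ ct+ and y ec ct, are the parental types, so the F1 was y+ ec+ ct+ / y ec ct.
The two rarest classes, y+ ec ct+ and y ec+ ct, are the double crossovers. Comparing them with the parentals, only the ec allele has switched, so ec is the middle locus and the order is y – ec – ct.
y–ec: (38 + 6)/800 = 0.0550; ec–ct: (110 + 6)/800 = 0.1450.
Expected DCO frequency = 0.0550 × 0.1450 ≈ 0.00797; observed = 6/800 ≈ 0.00750.
Coefficient of coincidence = 0.00750/0.00797 ≈ 0.94; interference = 1 − 0.94 = 0.06.

0.06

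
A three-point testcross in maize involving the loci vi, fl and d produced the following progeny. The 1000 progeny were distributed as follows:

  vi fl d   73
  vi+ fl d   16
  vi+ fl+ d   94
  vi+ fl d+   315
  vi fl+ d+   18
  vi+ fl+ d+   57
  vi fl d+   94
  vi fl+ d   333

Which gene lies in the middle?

d

The two most frequent reciprocal classes, vi fl+ d and vi+ fl d+, are the parental types, so the F1 was vi fl+ d / vi+ fl d+.
The two rarest classes, vi fl+ d+ and vi+ fl d, are the double crossovers. Comparing them with the parentals, only the d allele has switched, so d is the middle locus and the order is fl – d – vi.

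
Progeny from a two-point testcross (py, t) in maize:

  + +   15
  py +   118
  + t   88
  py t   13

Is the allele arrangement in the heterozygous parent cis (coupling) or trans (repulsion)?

trans

The two most frequent classes are + t (88) and py + (118); these are the parental (non-recombinant) types.
So the F1 carried + t on one chromosome and py + on the other — the recessive alleles are on opposite chromosomes (trans / repulsion).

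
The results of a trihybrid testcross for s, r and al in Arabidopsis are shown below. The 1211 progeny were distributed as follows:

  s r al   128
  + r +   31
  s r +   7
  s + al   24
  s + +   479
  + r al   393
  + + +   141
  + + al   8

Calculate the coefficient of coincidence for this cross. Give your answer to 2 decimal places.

The two most frequent reciprocal classes, s + + and + r al, are the parental types, so the F1 was s + + / + r al.
The two rarest classes, s r + and + + al, are the double crossovers. Comparing them with the parentals, only the r allele has switched, so r is the middle locus and the order is al – r – s.
al–r: (55 + 15)/1211 = 0.0578; r–s: (269 + 15)/1211 = 0.2345.
Expected DCO frequency = 0.0578 × 0.2345 ≈ 0.01355; observed = 15/1211 ≈ 0.01239.
Coefficient of coincidence = 0.01239/0.01355 ≈ 0.91.

0.91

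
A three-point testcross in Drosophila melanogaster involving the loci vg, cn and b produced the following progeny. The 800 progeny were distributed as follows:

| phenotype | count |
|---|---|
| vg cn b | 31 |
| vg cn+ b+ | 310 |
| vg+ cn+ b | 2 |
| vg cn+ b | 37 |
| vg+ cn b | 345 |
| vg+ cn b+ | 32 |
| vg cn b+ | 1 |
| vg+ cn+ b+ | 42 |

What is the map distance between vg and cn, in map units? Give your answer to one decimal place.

The two most frequent reciprocal classes, vg+ cn b and vg cn+ b+, are the parental types, so the F1 was vg+ cn b / vg cn+ b+.
The two rarest classes, vg+ cn+ b and vg cn b+, are the double crossovers. Comparing them with the parentals, only the cn allele has switched, so cn is the middle locus and the order is vg – cn – b.
Crossovers in the vg–cn interval produce the single-crossover classes vg cn b and vg+ cn+ b+ (31 + 42 = 73) plus the double crossovers (3).
RF(vg–cn) = (73 + 3) / 800 = 76/800 = 0.0950 → 9.5 map units.

9.5 map units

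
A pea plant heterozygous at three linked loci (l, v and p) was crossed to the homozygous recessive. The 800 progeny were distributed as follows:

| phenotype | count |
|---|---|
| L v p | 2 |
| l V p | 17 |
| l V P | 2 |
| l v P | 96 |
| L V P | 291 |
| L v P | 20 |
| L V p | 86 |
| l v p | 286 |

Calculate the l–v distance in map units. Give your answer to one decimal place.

The two most frequent reciprocal classes, L V P and l v p, are the parental types, so the F1 was L V P / l v p.
The two rarest classes, l V P and L v p, are the double crossovers. Comparing them with the parentals, only the l allele has switched, so l is the middle locus and the order is v – l – p.
Crossovers in the v–l interval produce the single-crossover classes L v P and l V p (20 + 17 = 37) plus the double crossovers (4).
RF(v–l) = (37 + 4) / 800 = 41/800 = 0.0512 → 5.1 map units.

5.1 map units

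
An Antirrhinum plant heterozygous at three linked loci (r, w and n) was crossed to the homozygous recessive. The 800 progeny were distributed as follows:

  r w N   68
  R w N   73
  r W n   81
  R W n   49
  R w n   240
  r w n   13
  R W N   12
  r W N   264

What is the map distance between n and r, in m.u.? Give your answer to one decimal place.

The two most frequent reciprocal classes, r W N and R w n, are the parental types, so the F1 was r W N / R w n.
The two rarest classes, R W N and r w n, are the double crossovers. Comparing them with the parentals, only the r allele has switched, so r is the middle locus and the order is w – r – n.
Crossovers in the r–n interval produce the single-crossover classes r W n and R w N (81 + 73 = 154) plus the double crossovers (25).
RF(r–n) = (154 + 25) / 800 = 179/800 = 0.2238 → 22.4 m.u.

22.4 m.u.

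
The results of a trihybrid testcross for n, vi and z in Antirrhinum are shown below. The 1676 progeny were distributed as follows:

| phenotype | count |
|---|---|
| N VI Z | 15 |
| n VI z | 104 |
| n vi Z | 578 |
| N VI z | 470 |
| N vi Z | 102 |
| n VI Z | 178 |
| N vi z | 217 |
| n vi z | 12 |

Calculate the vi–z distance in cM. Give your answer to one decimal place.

25.2 cM

The two most frequent reciprocal classes, N VI z and n vi Z, are the parental types, so the F1 was N VI z / n vi Z.
The two rarest classes, N VI Z and n vi z, are the double crossovers. Comparing them with the parentals, only the z allele has switched, so z is the middle locus and the order is n – z – vi.
Crossovers in the z–vi interval produce the single-crossover classes N vi z and n VI Z (217 + 178 = 395) plus the double crossovers (27).
RF(z–vi) = (395 + 27) / 1676 = 422/1676 = 0.2518 → 25.2 cM.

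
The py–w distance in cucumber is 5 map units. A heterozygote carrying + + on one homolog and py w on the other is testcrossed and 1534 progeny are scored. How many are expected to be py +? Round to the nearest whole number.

A map distance of 5 map units corresponds to a recombination frequency of 0.050.
The F1 is + + / py w, so py + is a recombinant gamete class with expected frequency r/2 = 0.050/2 = 0.0250.
Expected number = 0.0250 × 1534 = 38.35 ≈ 38.

38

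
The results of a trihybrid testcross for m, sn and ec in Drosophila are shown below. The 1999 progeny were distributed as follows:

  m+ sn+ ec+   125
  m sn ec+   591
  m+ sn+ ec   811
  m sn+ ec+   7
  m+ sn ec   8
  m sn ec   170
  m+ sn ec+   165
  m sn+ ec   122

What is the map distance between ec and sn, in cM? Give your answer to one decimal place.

The two most frequent reciprocal classes, m sn ec+ and m+ sn+ ec, are the parental types, so the F1 was m sn ec+ / m+ sn+ ec.
The two rarest classes, m sn+ ec+ and m+ sn ec, are the double crossovers. Comparing them with the parentals, only the sn allele has switched, so sn is the middle locus and the order is m – sn – ec.
Crossovers in the sn–ec interval produce the single-crossover classes m sn ec and m+ sn+ ec+ (170 + 125 = 295) plus the double crossovers (15).
RF(sn–ec) = (295 + 15) / 1999 = 310/1999 = 0.1551 → 15.5 cM.

15.5 cM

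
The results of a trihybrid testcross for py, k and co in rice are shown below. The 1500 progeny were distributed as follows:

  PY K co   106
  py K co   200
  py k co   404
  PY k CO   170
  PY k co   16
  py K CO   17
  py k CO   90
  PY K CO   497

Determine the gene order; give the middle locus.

py

The two most frequent reciprocal classes, PY K CO and py k co, are the parental types, so the F1 was PY K CO / py k co.
The two rarest classes, py K CO and PY k co, are the double crossovers. Comparing them with the parentals, only the py allele has switched, so py is the middle locus and the order is k – py – co.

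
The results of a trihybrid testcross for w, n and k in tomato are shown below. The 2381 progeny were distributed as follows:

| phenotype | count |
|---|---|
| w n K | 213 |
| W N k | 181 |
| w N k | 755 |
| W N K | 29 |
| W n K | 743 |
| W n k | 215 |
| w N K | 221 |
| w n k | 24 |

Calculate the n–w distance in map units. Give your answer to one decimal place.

18.8 map units

The two most frequent reciprocal classes, W n K and w N k, are the parental types, so the F1 was W n K / w N k.
The two rarest classes, W N K and w n k, are the double crossovers. Comparing them with the parentals, only the n allele has switched, so n is the middle locus and the order is k – n – w.
Crossovers in the n–w interval produce the single-crossover classes w n K and W N k (213 + 181 = 394) plus the double crossovers (53).
RF(n–w) = (394 + 53) / 2381 = 447/2381 = 0.1877 → 18.8 map units.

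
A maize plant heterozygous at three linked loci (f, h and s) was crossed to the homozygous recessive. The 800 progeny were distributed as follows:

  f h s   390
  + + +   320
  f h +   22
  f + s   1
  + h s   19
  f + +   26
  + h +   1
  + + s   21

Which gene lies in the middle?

h

The two most frequent reciprocal classes, + + + and f h s, are the parental types, so the F1 was + + + / f h s.
The two rarest classes, + h + and f + s, are the double crossovers. Comparing them with the parentals, only the h allele has switched, so h is the middle locus and the order is s – h – f.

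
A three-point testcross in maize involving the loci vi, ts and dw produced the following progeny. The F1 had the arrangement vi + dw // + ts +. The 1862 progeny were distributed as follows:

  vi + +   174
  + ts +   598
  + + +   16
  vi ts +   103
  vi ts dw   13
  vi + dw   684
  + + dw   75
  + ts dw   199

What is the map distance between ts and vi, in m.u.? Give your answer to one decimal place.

11.1 m.u.

The two rarest classes, vi ts dw and + + +, are the double crossovers. Comparing them with the parentals, only the ts allele has switched, so ts is the middle locus and the order is dw – ts – vi.
Crossovers in the ts–vi interval produce the single-crossover classes + + dw and vi ts + (75 + 103 = 178) plus the double crossovers (29).
RF(ts–vi) = (178 + 29) / 1862 = 207/1862 = 0.1112 → 11.1 m.u.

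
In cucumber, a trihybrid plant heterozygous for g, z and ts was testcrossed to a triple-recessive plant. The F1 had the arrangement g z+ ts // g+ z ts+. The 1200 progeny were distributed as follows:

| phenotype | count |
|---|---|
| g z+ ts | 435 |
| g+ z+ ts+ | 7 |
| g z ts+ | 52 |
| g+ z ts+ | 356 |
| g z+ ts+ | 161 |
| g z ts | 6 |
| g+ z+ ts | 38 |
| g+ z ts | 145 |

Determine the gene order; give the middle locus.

The two rarest classes, g z ts and g+ z+ ts+, are the double crossovers. Comparing them with the parentals, only the z allele has switched, so z is the middle locus and the order is g – z – ts.

z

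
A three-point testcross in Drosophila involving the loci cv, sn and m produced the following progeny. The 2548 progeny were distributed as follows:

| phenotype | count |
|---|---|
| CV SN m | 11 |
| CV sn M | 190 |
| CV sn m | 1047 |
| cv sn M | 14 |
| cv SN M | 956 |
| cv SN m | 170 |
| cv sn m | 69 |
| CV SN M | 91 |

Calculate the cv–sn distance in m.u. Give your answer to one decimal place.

The two most frequent reciprocal classes, cv SN M and CV sn m, are the parental types, so the F1 was cv SN M / CV sn m.
The two rarest classes, cv sn M and CV SN m, are the double crossovers. Comparing them with the parentals, only the sn allele has switched, so sn is the middle locus and the order is cv – sn – m.
Crossovers in the cv–sn interval produce the single-crossover classes CV SN M and cv sn m (91 + 69 = 160) plus the double crossovers (25).
RF(cv–sn) = (160 + 25) / 2548 = 185/2548 = 0.0726 → 7.3 m.u.

7.3 m.u.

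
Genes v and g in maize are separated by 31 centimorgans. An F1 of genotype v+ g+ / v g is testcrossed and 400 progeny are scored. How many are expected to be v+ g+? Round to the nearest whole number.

A map distance of 31 centimorgans corresponds to a recombination frequency of 0.310.
The F1 is v+ g+ / v g, so v+ g+ is a parental gamete class with expected frequency (1 − r)/2 = 0.690/2 = 0.3450.
Expected number = 0.3450 × 400 = 138.00 ≈ 138.

138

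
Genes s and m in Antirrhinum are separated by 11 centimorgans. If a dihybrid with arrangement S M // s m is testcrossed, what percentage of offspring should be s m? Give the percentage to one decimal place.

A map distance of 11 centimorgans corresponds to a recombination frequency of 0.110.
The F1 is S M / s m, so s m is a parental gamete class with expected frequency (1 − r)/2 = 0.890/2 = 0.4450.
That is 0.4450 = 44.5% of the progeny.

44.5%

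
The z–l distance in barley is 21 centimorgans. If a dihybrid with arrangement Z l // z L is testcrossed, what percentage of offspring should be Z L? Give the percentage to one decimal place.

A map distance of 21 centimorgans corresponds to a recombination frequency of 0.210.
The F1 is Z l / z L, so Z L is a recombinant gamete class with expected frequency r/2 = 0.210/2 = 0.1050.
That is 0.1050 = 10.5% of the progeny.

10.5%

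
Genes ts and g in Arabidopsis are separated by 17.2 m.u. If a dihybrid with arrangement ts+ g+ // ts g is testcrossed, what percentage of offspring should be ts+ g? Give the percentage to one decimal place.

A map distance of 17.2 m.u. corresponds to a recombination frequency of 0.172.
The F1 is ts+ g+ / ts g, so ts+ g is a recombinant gamete class with expected frequency r/2 = 0.172/2 = 0.0860.
That is 0.0860 = 8.6% of the progeny.

8.6%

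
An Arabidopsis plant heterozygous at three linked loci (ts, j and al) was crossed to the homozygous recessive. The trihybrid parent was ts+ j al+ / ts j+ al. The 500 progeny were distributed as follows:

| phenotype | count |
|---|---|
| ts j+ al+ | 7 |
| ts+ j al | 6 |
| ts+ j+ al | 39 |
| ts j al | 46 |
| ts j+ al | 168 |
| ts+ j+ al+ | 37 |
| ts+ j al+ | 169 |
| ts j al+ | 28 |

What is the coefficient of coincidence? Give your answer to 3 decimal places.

The two rarest classes, ts+ j al and ts j+ al+, are the double crossovers. Comparing them with the parentals, only the al allele has switched, so al is the middle locus and the order is j – al – ts.
j–al: (83 + 13)/500 = 0.1920; al–ts: (67 + 13)/500 = 0.1600.
Expected DCO frequency = 0.1920 × 0.1600 ≈ 0.03072; observed = 13/500 ≈ 0.02600.
Coefficient of coincidence = 0.02600/0.03072 ≈ 0.846.

0.846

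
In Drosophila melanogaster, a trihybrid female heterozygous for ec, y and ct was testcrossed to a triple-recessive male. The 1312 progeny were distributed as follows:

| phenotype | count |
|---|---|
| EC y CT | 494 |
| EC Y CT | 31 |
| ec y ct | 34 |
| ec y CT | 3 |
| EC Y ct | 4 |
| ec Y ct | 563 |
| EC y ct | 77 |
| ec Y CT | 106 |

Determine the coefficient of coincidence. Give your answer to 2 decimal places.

The two most frequent reciprocal classes, ec Y ct and EC y CT, are the parental types, so the F1 was ec Y ct / EC y CT.
The two rarest classes, EC Y ct and ec y CT, are the double crossovers. Comparing them with the parentals, only the ec allele has switched, so ec is the middle locus and the order is y – ec – ct.
y–ec: (65 + 7)/1312 = 0.0549; ec–ct: (183 + 7)/1312 = 0.1448.
Expected DCO frequency = 0.0549 × 0.1448 ≈ 0.00795; observed = 7/1312 ≈ 0.00534.
Coefficient of coincidence = 0.00534/0.00795 ≈ 0.67.

0.67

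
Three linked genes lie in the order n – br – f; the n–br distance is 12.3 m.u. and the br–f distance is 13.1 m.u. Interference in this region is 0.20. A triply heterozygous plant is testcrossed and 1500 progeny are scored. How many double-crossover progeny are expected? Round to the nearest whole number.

19

Map distances give recombination frequencies of 0.123 and 0.131 for the two intervals.
With interference 0.20 (so coincidence = 0.80), expected double-crossover frequency = 0.123 × 0.131 × 0.80 = 0.01289.
Expected number = 0.01289 × 1500 = 19.34 ≈ 19.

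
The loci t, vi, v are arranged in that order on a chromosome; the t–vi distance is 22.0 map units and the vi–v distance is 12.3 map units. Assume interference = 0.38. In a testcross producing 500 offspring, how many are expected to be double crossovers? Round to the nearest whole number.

Map distances give recombination frequencies of 0.220 and 0.123 for the two intervals.
With interference 0.38 (so coincidence = 0.62), expected double-crossover frequency = 0.220 × 0.123 × 0.62 = 0.01678.
Expected number = 0.01678 × 500 = 8.39 ≈ 8.

8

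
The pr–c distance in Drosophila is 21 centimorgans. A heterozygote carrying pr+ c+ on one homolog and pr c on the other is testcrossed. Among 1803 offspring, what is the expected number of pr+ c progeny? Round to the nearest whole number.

A map distance of 21 centimorgans corresponds to a recombination frequency of 0.210.
The F1 is pr+ c+ / pr c, so pr+ c is a recombinant gamete class with expected frequency r/2 = 0.210/2 = 0.1050.
Expected number = 0.1050 × 1803 = 189.31 ≈ 189.

189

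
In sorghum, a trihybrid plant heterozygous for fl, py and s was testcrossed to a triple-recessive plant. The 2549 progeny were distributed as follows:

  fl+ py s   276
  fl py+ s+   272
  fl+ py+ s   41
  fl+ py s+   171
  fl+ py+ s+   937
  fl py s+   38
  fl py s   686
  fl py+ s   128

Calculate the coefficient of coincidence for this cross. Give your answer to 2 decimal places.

The two most frequent reciprocal classes, fl+ py+ s+ and fl py s, are the parental types, so the F1 was fl+ py+ s+ / fl py s.
The two rarest classes, fl+ py+ s and fl py s+, are the double crossovers. Comparing them with the parentals, only the s allele has switched, so s is the middle locus and the order is fl – s – py.
fl–s: (548 + 79)/2549 = 0.2460; s–py: (299 + 79)/2549 = 0.1483.
Expected DCO frequency = 0.2460 × 0.1483 ≈ 0.03648; observed = 79/2549 ≈ 0.03099.
Coefficient of coincidence = 0.03099/0.03648 ≈ 0.85.

0.85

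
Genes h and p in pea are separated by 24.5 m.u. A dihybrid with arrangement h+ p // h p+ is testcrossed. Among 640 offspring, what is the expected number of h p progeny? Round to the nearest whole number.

A map distance of 24.5 m.u. corresponds to a recombination frequency of 0.245.
The F1 is h+ p / h p+, so h p is a recombinant gamete class with expected frequency r/2 = 0.245/2 = 0.1225.
Expected number = 0.1225 × 640 = 78.40 ≈ 78.

78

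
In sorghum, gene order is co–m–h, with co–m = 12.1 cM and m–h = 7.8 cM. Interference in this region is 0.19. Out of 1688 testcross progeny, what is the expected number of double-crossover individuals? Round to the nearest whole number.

Map distances give recombination frequencies of 0.121 and 0.078 for the two intervals.
With interference 0.19 (so coincidence = 0.81), expected double-crossover frequency = 0.121 × 0.078 × 0.81 = 0.00764.
Expected number = 0.00764 × 1688 = 12.90 ≈ 13.

13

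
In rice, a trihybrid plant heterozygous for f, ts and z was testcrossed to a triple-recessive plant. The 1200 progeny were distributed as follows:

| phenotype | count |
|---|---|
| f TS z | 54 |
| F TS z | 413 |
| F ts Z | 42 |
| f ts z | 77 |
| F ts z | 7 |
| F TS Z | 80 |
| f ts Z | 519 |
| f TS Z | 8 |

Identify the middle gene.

ts

The two most frequent reciprocal classes, F TS z and f ts Z, are the parental types, so the F1 was F TS z / f ts Z.
The two rarest classes, F ts z and f TS Z, are the double crossovers. Comparing them with the parentals, only the ts allele has switched, so ts is the middle locus and the order is z – ts – f.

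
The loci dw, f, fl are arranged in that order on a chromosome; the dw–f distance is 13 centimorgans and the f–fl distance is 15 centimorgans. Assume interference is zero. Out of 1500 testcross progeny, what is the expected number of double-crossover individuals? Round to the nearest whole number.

Map distances give recombination frequencies of 0.130 and 0.150 for the two intervals.
With no interference, expected double-crossover frequency = 0.130 × 0.150 = 0.01950.
Expected number = 0.01950 × 1500 = 29.25 ≈ 29.

29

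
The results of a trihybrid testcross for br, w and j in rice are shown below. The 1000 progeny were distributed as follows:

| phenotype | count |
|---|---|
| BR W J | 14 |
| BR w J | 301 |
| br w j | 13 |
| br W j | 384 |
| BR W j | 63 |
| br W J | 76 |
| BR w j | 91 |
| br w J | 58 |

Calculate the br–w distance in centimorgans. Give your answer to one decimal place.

The two most frequent reciprocal classes, br W j and BR w J, are the parental types, so the F1 was br W j / BR w J.
The two rarest classes, br w j and BR W J, are the double crossovers. Comparing them with the parentals, only the w allele has switched, so w is the middle locus and the order is j – w – br.
Crossovers in the w–br interval produce the single-crossover classes BR W j and br w J (63 + 58 = 121) plus the double crossovers (27).
RF(w–br) = (121 + 27) / 1000 = 148/1000 = 0.1480 → 14.8 centimorgans.

14.8 centimorgans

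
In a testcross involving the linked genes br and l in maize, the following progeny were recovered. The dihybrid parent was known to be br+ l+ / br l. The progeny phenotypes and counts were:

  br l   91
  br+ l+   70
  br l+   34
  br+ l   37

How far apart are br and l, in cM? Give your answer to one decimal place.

The recombinant classes are br+ l and br l+: 37 + 34 = 71.
Recombination frequency = 71/232 = 0.3060 ≈ 30.6%, i.e. 30.6 cM.

30.6 cM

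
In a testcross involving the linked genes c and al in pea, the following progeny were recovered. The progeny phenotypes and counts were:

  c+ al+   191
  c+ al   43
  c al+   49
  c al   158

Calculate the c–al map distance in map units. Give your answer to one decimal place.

The two most frequent classes, c+ al+ (191) and c al (158), are the parental types, so the F1 was c+ al+ / c al.
The recombinant classes are c+ al and c al+: 43 + 49 = 92.
Recombination frequency = 92/441 = 0.2086 ≈ 20.9%, i.e. 20.9 map units.

20.9 map units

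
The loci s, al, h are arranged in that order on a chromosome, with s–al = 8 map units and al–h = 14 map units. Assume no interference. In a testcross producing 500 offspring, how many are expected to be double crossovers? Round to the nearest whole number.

Map distances give recombination frequencies of 0.080 and 0.140 for the two intervals.
With no interference, expected double-crossover frequency = 0.080 × 0.140 = 0.01120.
Expected number = 0.01120 × 500 = 5.60 ≈ 6.

6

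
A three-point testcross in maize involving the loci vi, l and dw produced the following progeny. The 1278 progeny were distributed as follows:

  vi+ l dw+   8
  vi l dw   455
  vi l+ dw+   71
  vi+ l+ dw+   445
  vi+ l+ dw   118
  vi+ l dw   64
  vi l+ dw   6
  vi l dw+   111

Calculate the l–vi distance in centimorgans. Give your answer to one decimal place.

11.7 centimorgans

The two most frequent reciprocal classes, vi l dw and vi+ l+ dw+, are the parental types, so the F1 was vi l dw / vi+ l+ dw+.
The two rarest classes, vi l+ dw and vi+ l dw+, are the double crossovers. Comparing them with the parentals, only the l allele has switched, so l is the middle locus and the order is dw – l – vi.
Crossovers in the l–vi interval produce the single-crossover classes vi+ l dw and vi l+ dw+ (64 + 71 = 135) plus the double crossovers (14).
RF(l–vi) = (135 + 14) / 1278 = 149/1278 = 0.1166 → 11.7 centimorgans.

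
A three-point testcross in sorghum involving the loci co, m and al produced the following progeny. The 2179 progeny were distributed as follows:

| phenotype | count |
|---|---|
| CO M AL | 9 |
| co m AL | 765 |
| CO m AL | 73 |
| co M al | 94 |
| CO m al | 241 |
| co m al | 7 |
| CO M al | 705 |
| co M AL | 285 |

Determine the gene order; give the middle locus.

al

The two most frequent reciprocal classes, CO M al and co m AL, are the parental types, so the F1 was CO M al / co m AL.
The two rarest classes, CO M AL and co m al, are the double crossovers. Comparing them with the parentals, only the al allele has switched, so al is the middle locus and the order is co – al – m.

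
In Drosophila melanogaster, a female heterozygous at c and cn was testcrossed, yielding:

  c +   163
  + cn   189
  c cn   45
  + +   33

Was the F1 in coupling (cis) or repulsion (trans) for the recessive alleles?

trans

The two most frequent classes are + cn (189) and c + (163); these are the parental (non-recombinant) types.
So the F1 carried + cn on one chromosome and c + on the other — the recessive alleles are on opposite chromosomes (trans / repulsion).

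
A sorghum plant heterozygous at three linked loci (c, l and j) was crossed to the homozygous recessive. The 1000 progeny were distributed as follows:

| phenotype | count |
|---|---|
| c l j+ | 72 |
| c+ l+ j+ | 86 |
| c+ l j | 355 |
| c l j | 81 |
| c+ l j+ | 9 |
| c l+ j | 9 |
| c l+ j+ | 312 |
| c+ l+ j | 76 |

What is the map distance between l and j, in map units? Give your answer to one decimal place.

16.6 map units

The two most frequent reciprocal classes, c+ l j and c l+ j+, are the parental types, so the F1 was c+ l j / c l+ j+.
The two rarest classes, c+ l j+ and c l+ j, are the double crossovers. Comparing them with the parentals, only the j allele has switched, so j is the middle locus and the order is c – j – l.
Crossovers in the j–l interval produce the single-crossover classes c+ l+ j and c l j+ (76 + 72 = 148) plus the double crossovers (18).
RF(j–l) = (148 + 18) / 1000 = 166/1000 = 0.1660 → 16.6 map units.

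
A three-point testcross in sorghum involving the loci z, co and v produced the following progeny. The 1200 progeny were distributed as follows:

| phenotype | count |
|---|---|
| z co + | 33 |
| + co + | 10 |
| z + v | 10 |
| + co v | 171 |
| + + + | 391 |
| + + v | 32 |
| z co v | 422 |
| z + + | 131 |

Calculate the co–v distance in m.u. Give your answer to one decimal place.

The two most frequent reciprocal classes, z co v and + + +, are the parental types, so the F1 was z co v / + + +.
The two rarest classes, z + v and + co +, are the double crossovers. Comparing them with the parentals, only the co allele has switched, so co is the middle locus and the order is v – co – z.
Crossovers in the v–co interval produce the single-crossover classes z co + and + + v (33 + 32 = 65) plus the double crossovers (20).
RF(v–co) = (65 + 20) / 1200 = 85/1200 = 0.0708 → 7.1 m.u.

7.1 m.u.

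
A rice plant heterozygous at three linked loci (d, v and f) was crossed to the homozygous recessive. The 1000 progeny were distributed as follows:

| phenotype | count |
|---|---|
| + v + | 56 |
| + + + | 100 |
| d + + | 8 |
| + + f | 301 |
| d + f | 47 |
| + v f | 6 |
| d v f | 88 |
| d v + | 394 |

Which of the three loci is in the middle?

The two most frequent reciprocal classes, + + f and d v +, are the parental types, so the F1 was + + f / d v +.
The two rarest classes, + v f and d + +, are the double crossovers. Comparing them with the parentals, only the v allele has switched, so v is the middle locus and the order is f – v – d.

v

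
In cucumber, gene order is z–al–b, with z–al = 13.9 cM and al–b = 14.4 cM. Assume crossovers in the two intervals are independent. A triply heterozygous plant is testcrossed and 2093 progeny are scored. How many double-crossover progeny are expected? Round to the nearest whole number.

42

Map distances give recombination frequencies of 0.139 and 0.144 for the two intervals.
With no interference, expected double-crossover frequency = 0.139 × 0.144 = 0.02002.
Expected number = 0.02002 × 2093 = 41.89 ≈ 42.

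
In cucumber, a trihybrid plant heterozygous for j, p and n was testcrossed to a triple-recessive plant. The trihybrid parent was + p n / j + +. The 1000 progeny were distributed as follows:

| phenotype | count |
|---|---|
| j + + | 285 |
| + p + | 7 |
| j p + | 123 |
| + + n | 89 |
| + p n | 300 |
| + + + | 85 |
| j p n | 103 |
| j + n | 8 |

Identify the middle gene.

n

The two rarest classes, + p + and j + n, are the double crossovers. Comparing them with the parentals, only the n allele has switched, so n is the middle locus and the order is j – n – p.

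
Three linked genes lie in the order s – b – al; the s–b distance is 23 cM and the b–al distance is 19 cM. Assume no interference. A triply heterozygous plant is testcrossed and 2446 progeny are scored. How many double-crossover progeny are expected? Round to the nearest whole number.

107

Map distances give recombination frequencies of 0.230 and 0.190 for the two intervals.
With no interference, expected double-crossover frequency = 0.230 × 0.190 = 0.04370.
Expected number = 0.04370 × 2446 = 106.89 ≈ 107.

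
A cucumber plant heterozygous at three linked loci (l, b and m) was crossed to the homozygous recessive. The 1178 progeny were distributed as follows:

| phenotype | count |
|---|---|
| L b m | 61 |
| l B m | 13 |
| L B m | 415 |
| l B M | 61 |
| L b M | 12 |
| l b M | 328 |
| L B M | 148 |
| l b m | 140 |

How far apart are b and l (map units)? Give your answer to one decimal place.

The two most frequent reciprocal classes, L B m and l b M, are the parental types, so the F1 was L B m / l b M.
The two rarest classes, l B m and L b M, are the double crossovers. Comparing them with the parentals, only the l allele has switched, so l is the middle locus and the order is m – l – b.
Crossovers in the l–b interval produce the single-crossover classes L b m and l B M (61 + 61 = 122) plus the double crossovers (25).
RF(l–b) = (122 + 25) / 1178 = 147/1178 = 0.1248 → 12.5 map units.

12.5 map units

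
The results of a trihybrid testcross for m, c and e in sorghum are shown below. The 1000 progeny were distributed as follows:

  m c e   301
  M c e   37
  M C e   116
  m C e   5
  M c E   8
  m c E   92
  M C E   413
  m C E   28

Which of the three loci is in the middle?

c

The two most frequent reciprocal classes, M C E and m c e, are the parental types, so the F1 was M C E / m c e.
The two rarest classes, M c E and m C e, are the double crossovers. Comparing them with the parentals, only the c allele has switched, so c is the middle locus and the order is e – c – m.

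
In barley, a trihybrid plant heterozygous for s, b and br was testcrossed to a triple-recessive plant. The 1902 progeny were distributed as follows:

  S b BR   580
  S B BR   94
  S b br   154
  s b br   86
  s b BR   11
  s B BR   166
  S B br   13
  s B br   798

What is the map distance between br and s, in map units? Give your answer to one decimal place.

18.1 map units

The two most frequent reciprocal classes, s B br and S b BR, are the parental types, so the F1 was s B br / S b BR.
The two rarest classes, S B br and s b BR, are the double crossovers. Comparing them with the parentals, only the s allele has switched, so s is the middle locus and the order is b – s – br.
Crossovers in the s–br interval produce the single-crossover classes s B BR and S b br (166 + 154 = 320) plus the double crossovers (24).
RF(s–br) = (320 + 24) / 1902 = 344/1902 = 0.1809 → 18.1 map units.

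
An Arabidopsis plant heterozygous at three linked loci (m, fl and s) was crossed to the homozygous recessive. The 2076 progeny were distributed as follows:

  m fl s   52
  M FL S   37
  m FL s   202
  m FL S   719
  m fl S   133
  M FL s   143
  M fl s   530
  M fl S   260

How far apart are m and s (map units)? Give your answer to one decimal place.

26.5 map units

The two most frequent reciprocal classes, M fl s and m FL S, are the parental types, so the F1 was M fl s / m FL S.
The two rarest classes, m fl s and M FL S, are the double crossovers. Comparing them with the parentals, only the m allele has switched, so m is the middle locus and the order is s – m – fl.
Crossovers in the s–m interval produce the single-crossover classes M fl S and m FL s (260 + 202 = 462) plus the double crossovers (89).
RF(s–m) = (462 + 89) / 2076 = 551/2076 = 0.2654 → 26.5 map units.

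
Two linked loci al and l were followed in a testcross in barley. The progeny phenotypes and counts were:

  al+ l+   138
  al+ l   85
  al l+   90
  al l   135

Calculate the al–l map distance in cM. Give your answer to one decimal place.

39.1 cM

The two most frequent classes, al+ l+ (138) and al l (135), are the parental types, so the F1 was al+ l+ / al l.
The recombinant classes are al+ l and al l+: 85 + 90 = 175.
Recombination frequency = 175/448 = 0.3906 ≈ 39.1%, i.e. 39.1 cM.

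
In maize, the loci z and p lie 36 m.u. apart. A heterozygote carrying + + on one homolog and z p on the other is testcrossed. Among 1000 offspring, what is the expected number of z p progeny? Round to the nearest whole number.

A map distance of 36 m.u. corresponds to a recombination frequency of 0.360.
The F1 is + + / z p, so z p is a parental gamete class with expected frequency (1 − r)/2 = 0.640/2 = 0.3200.
Expected number = 0.3200 × 1000 = 320.00 ≈ 320.

320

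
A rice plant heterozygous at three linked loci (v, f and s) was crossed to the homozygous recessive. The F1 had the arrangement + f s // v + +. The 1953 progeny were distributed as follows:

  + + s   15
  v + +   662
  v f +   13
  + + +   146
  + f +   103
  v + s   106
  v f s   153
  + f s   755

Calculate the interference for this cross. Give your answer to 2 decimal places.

The two rarest classes, + + s and v f +, are the double crossovers. Comparing them with the parentals, only the f allele has switched, so f is the middle locus and the order is v – f – s.
v–f: (299 + 28)/1953 = 0.1674; f–s: (209 + 28)/1953 = 0.1214.
Expected DCO frequency = 0.1674 × 0.1214 ≈ 0.02032; observed = 28/1953 ≈ 0.01434.
Coefficient of coincidence = 0.01434/0.02032 ≈ 0.71; interference = 1 − 0.71 = 0.29.

0.29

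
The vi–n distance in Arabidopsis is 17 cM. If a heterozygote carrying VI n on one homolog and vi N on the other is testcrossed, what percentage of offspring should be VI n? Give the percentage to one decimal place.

41.5%

A map distance of 17 cM corresponds to a recombination frequency of 0.170.
The F1 is VI n / vi N, so VI n is a parental gamete class with expected frequency (1 − r)/2 = 0.830/2 = 0.4150.
That is 0.4150 = 41.5% of the progeny.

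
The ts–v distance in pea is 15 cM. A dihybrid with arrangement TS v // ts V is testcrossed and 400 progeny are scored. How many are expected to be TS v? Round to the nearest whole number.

A map distance of 15 cM corresponds to a recombination frequency of 0.150.
The F1 is TS v / ts V, so TS v is a parental gamete class with expected frequency (1 − r)/2 = 0.850/2 = 0.4250.
Expected number = 0.4250 × 400 = 170.00 ≈ 170.

170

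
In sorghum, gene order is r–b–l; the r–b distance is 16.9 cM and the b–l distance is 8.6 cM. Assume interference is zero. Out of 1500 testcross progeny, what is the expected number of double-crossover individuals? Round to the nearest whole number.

Map distances give recombination frequencies of 0.169 and 0.086 for the two intervals.
With no interference, expected double-crossover frequency = 0.169 × 0.086 = 0.01453.
Expected number = 0.01453 × 1500 = 21.80 ≈ 22.

22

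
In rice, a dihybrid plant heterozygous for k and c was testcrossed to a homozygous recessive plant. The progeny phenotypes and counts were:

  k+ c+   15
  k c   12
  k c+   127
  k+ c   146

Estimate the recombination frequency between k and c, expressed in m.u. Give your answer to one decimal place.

9.0 m.u.

The two most frequent classes, k+ c (146) and k c+ (127), are the parental types, so the F1 was k+ c / k c+.
The recombinant classes are k+ c+ and k c: 15 + 12 = 27.
Recombination frequency = 27/300 = 0.0900 ≈ 9.0%, i.e. 9.0 m.u.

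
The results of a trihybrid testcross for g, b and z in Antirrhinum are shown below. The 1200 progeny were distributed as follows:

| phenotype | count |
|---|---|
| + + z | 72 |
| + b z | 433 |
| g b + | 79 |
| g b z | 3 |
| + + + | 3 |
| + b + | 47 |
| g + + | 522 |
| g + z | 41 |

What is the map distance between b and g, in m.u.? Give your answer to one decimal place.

The two most frequent reciprocal classes, + b z and g + +, are the parental types, so the F1 was + b z / g + +.
The two rarest classes, g b z and + + +, are the double crossovers. Comparing them with the parentals, only the g allele has switched, so g is the middle locus and the order is z – g – b.
Crossovers in the g–b interval produce the single-crossover classes + + z and g b + (72 + 79 = 151) plus the double crossovers (6).
RF(g–b) = (151 + 6) / 1200 = 157/1200 = 0.1308 → 13.1 m.u.

13.1 m.u.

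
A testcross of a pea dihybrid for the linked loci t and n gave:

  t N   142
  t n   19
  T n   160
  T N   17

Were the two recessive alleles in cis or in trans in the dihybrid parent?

The two most frequent classes are T n (160) and t N (142); these are the parental (non-recombinant) types.
So the F1 carried T n on one chromosome and t N on the other — the recessive alleles are on opposite chromosomes (trans / repulsion).

trans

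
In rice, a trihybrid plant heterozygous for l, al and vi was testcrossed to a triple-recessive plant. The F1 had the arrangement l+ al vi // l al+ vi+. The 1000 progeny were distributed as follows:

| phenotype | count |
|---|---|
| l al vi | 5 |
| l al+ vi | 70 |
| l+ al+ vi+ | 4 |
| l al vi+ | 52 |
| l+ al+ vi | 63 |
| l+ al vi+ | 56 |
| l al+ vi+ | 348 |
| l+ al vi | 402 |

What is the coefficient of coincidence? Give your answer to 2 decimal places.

0.54

The two rarest classes, l al vi and l+ al+ vi+, are the double crossovers. Comparing them with the parentals, only the l allele has switched, so l is the middle locus and the order is al – l – vi.
al–l: (115 + 9)/1000 = 0.1240; l–vi: (126 + 9)/1000 = 0.1350.
Expected DCO frequency = 0.1240 × 0.1350 ≈ 0.01674; observed = 9/1000 ≈ 0.00900.
Coefficient of coincidence = 0.00900/0.01674 ≈ 0.54.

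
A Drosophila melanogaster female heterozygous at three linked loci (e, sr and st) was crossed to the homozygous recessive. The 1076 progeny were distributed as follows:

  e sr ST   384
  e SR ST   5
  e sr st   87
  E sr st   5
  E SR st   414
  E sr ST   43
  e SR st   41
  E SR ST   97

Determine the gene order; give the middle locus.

The two most frequent reciprocal classes, e sr ST and E SR st, are the parental types, so the F1 was e sr ST / E SR st.
The two rarest classes, e SR ST and E sr st, are the double crossovers. Comparing them with the parentals, only the sr allele has switched, so sr is the middle locus and the order is st – sr – e.

sr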